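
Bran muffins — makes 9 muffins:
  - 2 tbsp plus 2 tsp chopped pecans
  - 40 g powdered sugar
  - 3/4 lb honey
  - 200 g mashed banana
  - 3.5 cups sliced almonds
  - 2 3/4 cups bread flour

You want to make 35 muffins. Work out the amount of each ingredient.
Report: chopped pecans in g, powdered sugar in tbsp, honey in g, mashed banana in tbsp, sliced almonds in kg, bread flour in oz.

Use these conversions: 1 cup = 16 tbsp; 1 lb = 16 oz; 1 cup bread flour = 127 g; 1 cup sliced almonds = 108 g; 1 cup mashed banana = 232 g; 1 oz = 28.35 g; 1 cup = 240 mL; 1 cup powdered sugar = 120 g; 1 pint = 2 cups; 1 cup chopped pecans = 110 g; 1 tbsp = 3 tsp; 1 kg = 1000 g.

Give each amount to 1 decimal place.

Scaling factor: 35/9.
chopped pecans: (2 tbsp + 2 tsp = 8/3 tbsp) × 35/9 ÷ 16 tbsp/cup × 110 g/cup ≈ 71.3 g
powdered sugar: 40 g × 35/9 ÷ 120 g/cup × 16 tbsp/cup ≈ 20.7 tbsp
honey: 0.75 lb × 35/9 × 16 oz/lb × 28.35 g/oz = 1323.0 g
mashed banana: 200 g × 35/9 ÷ 232 g/cup × 16 tbsp/cup ≈ 53.6 tbsp
sliced almonds: 3.5 cup × 35/9 × 108 g/cup ÷ 1000 g/kg ≈ 1.5 kg
bread flour: 2.75 cup × 35/9 × 127 g/cup ÷ 28.35 g/oz ≈ 47.9 oz

chopped pecans: 71.3 g; powdered sugar: 20.7 tbsp; honey: 1323.0 g; mashed banana: 53.6 tbsp; sliced almonds: 1.5 kg; bread flour: 47.9 oz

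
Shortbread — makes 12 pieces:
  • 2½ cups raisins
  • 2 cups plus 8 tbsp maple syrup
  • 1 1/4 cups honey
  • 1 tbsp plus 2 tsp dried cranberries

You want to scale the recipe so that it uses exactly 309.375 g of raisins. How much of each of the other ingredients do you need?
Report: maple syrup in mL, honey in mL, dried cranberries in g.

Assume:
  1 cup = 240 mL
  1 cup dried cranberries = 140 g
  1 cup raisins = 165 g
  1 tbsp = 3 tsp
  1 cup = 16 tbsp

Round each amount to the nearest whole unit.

The original recipe has 412.5 g of raisins, so the scaling factor is 309.375 ÷ 412.5 = 3/4 = 0.75.
maple syrup: (2 cup + 8 tbsp = 2.5 cup) × 3/4 × 240 mL/cup = 450 mL
honey: 1.25 cup × 3/4 × 240 mL/cup = 225 mL
dried cranberries: (1 tbsp + 2 tsp = 5/3 tbsp) × 3/4 ÷ 16 tbsp/cup × 140 g/cup ≈ 11 g

maple syrup: 450 mL; honey: 225 mL; dried cranberries: 11 g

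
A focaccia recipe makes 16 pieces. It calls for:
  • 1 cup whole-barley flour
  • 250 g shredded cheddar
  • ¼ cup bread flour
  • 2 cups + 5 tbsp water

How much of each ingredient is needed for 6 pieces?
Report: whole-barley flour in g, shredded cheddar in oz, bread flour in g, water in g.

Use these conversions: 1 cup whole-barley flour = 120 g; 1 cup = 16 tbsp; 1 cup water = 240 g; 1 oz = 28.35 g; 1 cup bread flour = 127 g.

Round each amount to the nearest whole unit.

Scaling factor: 6/16 = 3/8 = 0.375.
whole-barley flour: 1 cup × 3/8 × 120 g/cup = 45 g
shredded cheddar: 250 g × 3/8 ÷ 28.35 g/oz ≈ 3 oz
bread flour: 0.25 cup × 3/8 × 127 g/cup ≈ 12 g
water: (2 cup + 5 tbsp = 2.3125 cup) × 3/8 × 240 g/cup ≈ 208 g

whole-barley flour: 45 g; shredded cheddar: 3 oz; bread flour: 12 g; water: 208 g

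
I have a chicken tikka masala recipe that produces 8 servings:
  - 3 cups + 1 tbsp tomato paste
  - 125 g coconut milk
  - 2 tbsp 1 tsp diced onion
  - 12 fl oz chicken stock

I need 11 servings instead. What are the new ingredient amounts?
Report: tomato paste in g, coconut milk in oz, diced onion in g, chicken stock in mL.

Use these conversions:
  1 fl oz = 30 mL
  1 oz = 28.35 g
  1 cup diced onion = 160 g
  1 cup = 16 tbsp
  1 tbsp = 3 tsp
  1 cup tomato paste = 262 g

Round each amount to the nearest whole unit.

Scaling factor: 11/8 = 1.375.
tomato paste: (3 cup + 1 tbsp = 3.0625 cup) × 11/8 × 262 g/cup ≈ 1103 g
coconut milk: 125 g × 11/8 ÷ 28.35 g/oz ≈ 6 oz
diced onion: (2 tbsp + 1 tsp = 7/3 tbsp) × 11/8 ÷ 16 tbsp/cup × 160 g/cup ≈ 32 g
chicken stock: 12 fl oz × 11/8 × 30 mL/fl oz = 495 mL

tomato paste: 1103 g; coconut milk: 6 oz; diced onion: 32 g; chicken stock: 495 mL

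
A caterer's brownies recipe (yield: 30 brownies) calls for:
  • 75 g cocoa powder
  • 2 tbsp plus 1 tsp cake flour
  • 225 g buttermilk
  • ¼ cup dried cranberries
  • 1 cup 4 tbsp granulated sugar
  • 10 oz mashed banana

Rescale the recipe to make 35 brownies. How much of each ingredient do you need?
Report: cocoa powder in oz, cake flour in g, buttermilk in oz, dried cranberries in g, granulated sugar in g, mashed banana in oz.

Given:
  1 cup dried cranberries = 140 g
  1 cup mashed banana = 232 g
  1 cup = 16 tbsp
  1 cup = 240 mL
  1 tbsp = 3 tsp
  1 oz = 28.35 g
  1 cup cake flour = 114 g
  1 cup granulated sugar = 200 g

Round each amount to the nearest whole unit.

cocoa powder: 3 oz; cake flour: 19 g; buttermilk: 9 oz; dried cranberries: 41 g; granulated sugar: 292 g; mashed banana: 12 oz

Scaling factor: 35/30 = 7/6.
cocoa powder: 75 g × 7/6 ÷ 28.35 g/oz ≈ 3 oz
cake flour: (2 tbsp + 1 tsp = 7/3 tbsp) × 7/6 ÷ 16 tbsp/cup × 114 g/cup ≈ 19 g
buttermilk: 225 g × 7/6 ÷ 28.35 g/oz ≈ 9 oz
dried cranberries: 0.25 cup × 7/6 × 140 g/cup ≈ 41 g
granulated sugar: (1 cup + 4 tbsp = 1.25 cup) × 7/6 × 200 g/cup ≈ 292 g
mashed banana: 10 oz × 7/6 ≈ 12 oz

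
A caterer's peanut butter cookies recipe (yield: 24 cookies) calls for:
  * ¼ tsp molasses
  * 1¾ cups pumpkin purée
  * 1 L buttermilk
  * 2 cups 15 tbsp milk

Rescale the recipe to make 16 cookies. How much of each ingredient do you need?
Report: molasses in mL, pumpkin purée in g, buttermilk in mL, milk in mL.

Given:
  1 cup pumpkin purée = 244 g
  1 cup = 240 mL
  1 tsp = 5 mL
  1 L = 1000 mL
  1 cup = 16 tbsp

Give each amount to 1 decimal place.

molasses: 0.8 mL; pumpkin purée: 284.7 g; buttermilk: 666.7 mL; milk: 470.0 mL

Scaling factor: 16/24 = 2/3.
molasses: 0.25 tsp × 2/3 × 5 mL/tsp ≈ 0.8 mL
pumpkin purée: 1.75 cup × 2/3 × 244 g/cup ≈ 284.7 g
buttermilk: 1 L × 2/3 × 1000 mL/L ≈ 666.7 mL
milk: (2 cup + 15 tbsp = 2.9375 cup) × 2/3 × 240 mL/cup = 470.0 mL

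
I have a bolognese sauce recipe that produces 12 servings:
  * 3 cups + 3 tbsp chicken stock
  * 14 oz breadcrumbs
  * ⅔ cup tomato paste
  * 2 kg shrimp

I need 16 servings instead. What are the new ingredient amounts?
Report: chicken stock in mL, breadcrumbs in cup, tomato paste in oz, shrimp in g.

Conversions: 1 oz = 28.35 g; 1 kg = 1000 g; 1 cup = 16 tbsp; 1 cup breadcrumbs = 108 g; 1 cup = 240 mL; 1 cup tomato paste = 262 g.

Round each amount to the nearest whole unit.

Scaling factor: 16/12 = 4/3.
chicken stock: (3 cup + 3 tbsp = 3.1875 cup) × 4/3 × 240 mL/cup = 1020 mL
breadcrumbs: 14 oz × 4/3 × 28.35 g/oz ÷ 108 g/cup ≈ 5 cup
tomato paste: 2/3 cup × 4/3 × 262 g/cup ÷ 28.35 g/oz ≈ 8 oz
shrimp: 2 kg × 4/3 × 1000 g/kg ≈ 2667 g

chicken stock: 1020 mL; breadcrumbs: 5 cup; tomato paste: 8 oz; shrimp: 2667 g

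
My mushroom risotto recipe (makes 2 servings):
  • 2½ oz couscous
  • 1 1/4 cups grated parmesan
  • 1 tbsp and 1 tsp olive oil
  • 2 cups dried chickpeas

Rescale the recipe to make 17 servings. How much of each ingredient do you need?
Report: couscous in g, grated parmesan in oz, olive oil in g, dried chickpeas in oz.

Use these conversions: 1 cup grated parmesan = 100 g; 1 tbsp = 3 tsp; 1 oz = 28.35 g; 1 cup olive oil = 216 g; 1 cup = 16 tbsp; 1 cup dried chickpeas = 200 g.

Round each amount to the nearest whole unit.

couscous: 602 g; grated parmesan: 37 oz; olive oil: 153 g; dried chickpeas: 120 oz

Scaling factor: 17/2 = 8.5.
couscous: 2.5 oz × 17/2 × 28.35 g/oz ≈ 602 g
grated parmesan: 1.25 cup × 17/2 × 100 g/cup ÷ 28.35 g/oz ≈ 37 oz
olive oil: (1 tbsp + 1 tsp = 4/3 tbsp) × 17/2 ÷ 16 tbsp/cup × 216 g/cup = 153 g
dried chickpeas: 2 cup × 17/2 × 200 g/cup ÷ 28.35 g/oz ≈ 120 oz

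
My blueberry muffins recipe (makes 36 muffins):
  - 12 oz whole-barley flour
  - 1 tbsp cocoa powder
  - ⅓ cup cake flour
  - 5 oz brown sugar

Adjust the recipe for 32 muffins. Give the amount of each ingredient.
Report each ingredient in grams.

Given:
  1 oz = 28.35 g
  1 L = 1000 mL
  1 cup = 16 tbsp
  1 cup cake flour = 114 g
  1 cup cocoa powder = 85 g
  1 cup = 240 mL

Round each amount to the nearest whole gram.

whole-barley flour: 302 g; cocoa powder: 5 g; cake flour: 34 g; brown sugar: 126 g

Scaling factor: 32/36 = 8/9.
whole-barley flour: 12 oz × 8/9 × 28.35 g/oz ≈ 302 g
cocoa powder: 1 tbsp × 8/9 ÷ 16 tbsp/cup × 85 g/cup ≈ 5 g
cake flour: 1/3 cup × 8/9 × 114 g/cup ≈ 34 g
brown sugar: 5 oz × 8/9 × 28.35 g/oz = 126 g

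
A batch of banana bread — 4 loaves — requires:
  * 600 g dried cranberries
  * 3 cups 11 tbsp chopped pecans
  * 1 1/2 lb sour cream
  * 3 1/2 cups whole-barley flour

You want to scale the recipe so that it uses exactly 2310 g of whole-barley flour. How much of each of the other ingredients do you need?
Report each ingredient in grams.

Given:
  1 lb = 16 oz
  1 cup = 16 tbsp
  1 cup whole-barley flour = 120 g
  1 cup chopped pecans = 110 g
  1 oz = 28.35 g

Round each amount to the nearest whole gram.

dried cranberries: 3300 g; chopped pecans: 2231 g; sour cream: 3742 g

The original recipe has 420 g of whole-barley flour, so the scaling factor is 2310 ÷ 420 = 11/2 = 5.5.
dried cranberries: 600 g × 11/2 = 3300 g
chopped pecans: (3 cup + 11 tbsp = 3.6875 cup) × 11/2 × 110 g/cup ≈ 2231 g
sour cream: 1.5 lb × 11/2 × 16 oz/lb × 28.35 g/oz ≈ 3742 g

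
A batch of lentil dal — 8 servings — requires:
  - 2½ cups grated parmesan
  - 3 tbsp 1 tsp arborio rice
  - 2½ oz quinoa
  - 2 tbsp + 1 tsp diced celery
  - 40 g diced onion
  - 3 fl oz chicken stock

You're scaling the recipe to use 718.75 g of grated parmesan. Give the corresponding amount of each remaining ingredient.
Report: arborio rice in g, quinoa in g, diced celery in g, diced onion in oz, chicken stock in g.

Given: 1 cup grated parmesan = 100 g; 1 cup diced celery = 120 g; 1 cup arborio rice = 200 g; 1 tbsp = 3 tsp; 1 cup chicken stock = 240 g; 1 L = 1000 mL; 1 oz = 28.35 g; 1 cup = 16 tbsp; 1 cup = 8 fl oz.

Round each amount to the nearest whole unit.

The original recipe has 250 g of grated parmesan, so the scaling factor is 718.75 ÷ 250 = 23/8 = 2.875.
arborio rice: (3 tbsp + 1 tsp = 10/3 tbsp) × 23/8 ÷ 16 tbsp/cup × 200 g/cup ≈ 120 g
quinoa: 2.5 oz × 23/8 × 28.35 g/oz ≈ 204 g
diced celery: (2 tbsp + 1 tsp = 7/3 tbsp) × 23/8 ÷ 16 tbsp/cup × 120 g/cup ≈ 50 g
diced onion: 40 g × 23/8 ÷ 28.35 g/oz ≈ 4 oz
chicken stock: 3 fl oz × 23/8 ÷ 8 fl oz/cup × 240 g/cup ≈ 259 g

arborio rice: 120 g; quinoa: 204 g; diced celery: 50 g; diced onion: 4 oz; chicken stock: 259 g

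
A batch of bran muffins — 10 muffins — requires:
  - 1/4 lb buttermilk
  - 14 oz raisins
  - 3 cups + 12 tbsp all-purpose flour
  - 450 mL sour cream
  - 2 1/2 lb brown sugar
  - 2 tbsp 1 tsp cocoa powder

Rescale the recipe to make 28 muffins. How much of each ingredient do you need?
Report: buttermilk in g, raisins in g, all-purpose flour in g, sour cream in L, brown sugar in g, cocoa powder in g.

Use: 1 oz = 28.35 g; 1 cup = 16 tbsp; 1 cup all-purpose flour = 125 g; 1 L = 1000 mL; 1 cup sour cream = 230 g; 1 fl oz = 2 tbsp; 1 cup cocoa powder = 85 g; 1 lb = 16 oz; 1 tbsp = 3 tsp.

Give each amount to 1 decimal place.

buttermilk: 317.5 g; raisins: 1111.3 g; all-purpose flour: 1312.5 g; sour cream: 1.3 L; brown sugar: 3175.2 g; cocoa powder: 34.7 g

Scaling factor: 28/10 = 14/5 = 2.8.
buttermilk: 0.25 lb × 14/5 × 16 oz/lb × 28.35 g/oz ≈ 317.5 g
raisins: 14 oz × 14/5 × 28.35 g/oz ≈ 1111.3 g
all-purpose flour: (3 cup + 12 tbsp = 3.75 cup) × 14/5 × 125 g/cup = 1312.5 g
sour cream: 450 mL × 14/5 ÷ 1000 mL/L ≈ 1.3 L
brown sugar: 2.5 lb × 14/5 × 16 oz/lb × 28.35 g/oz = 3175.2 g
cocoa powder: (2 tbsp + 1 tsp = 7/3 tbsp) × 14/5 ÷ 16 tbsp/cup × 85 g/cup ≈ 34.7 g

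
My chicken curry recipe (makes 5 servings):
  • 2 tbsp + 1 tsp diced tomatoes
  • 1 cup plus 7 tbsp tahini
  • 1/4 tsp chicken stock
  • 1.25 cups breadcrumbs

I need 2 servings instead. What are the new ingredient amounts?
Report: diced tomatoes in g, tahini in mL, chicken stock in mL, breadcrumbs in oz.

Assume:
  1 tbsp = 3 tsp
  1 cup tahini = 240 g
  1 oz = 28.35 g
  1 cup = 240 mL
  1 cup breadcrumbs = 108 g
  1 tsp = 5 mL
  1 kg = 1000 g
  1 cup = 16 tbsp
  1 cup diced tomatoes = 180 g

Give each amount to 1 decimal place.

Scaling factor: 2/5 = 0.4.
diced tomatoes: (2 tbsp + 1 tsp = 7/3 tbsp) × 2/5 ÷ 16 tbsp/cup × 180 g/cup = 10.5 g
tahini: (1 cup + 7 tbsp = 1.4375 cup) × 2/5 × 240 mL/cup = 138.0 mL
chicken stock: 0.25 tsp × 2/5 × 5 mL/tsp = 0.5 mL
breadcrumbs: 1.25 cup × 2/5 × 108 g/cup ÷ 28.35 g/oz ≈ 1.9 oz

diced tomatoes: 10.5 g; tahini: 138.0 mL; chicken stock: 0.5 mL; breadcrumbs: 1.9 oz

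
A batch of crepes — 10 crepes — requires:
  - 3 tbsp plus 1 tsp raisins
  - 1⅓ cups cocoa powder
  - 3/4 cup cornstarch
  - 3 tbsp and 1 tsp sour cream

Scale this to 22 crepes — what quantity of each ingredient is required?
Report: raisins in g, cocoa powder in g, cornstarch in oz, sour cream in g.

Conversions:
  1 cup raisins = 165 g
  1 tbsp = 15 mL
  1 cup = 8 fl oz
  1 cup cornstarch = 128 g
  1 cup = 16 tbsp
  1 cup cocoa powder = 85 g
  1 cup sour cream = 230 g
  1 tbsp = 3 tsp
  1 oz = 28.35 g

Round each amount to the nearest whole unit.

Scaling factor: 22/10 = 11/5 = 2.2.
raisins: (3 tbsp + 1 tsp = 10/3 tbsp) × 11/5 ÷ 16 tbsp/cup × 165 g/cup ≈ 76 g
cocoa powder: 4/3 cup × 11/5 × 85 g/cup ≈ 249 g
cornstarch: 0.75 cup × 11/5 × 128 g/cup ÷ 28.35 g/oz ≈ 7 oz
sour cream: (3 tbsp + 1 tsp = 10/3 tbsp) × 11/5 ÷ 16 tbsp/cup × 230 g/cup ≈ 105 g

raisins: 76 g; cocoa powder: 249 g; cornstarch: 7 oz; sour cream: 105 g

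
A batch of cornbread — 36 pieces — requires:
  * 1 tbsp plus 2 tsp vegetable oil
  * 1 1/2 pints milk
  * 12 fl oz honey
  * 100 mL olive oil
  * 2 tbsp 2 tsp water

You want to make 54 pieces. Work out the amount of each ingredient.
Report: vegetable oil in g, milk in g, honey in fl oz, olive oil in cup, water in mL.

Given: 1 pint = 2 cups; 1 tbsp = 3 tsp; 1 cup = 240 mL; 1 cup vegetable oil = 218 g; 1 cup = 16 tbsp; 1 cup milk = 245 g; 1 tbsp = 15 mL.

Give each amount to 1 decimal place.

vegetable oil: 34.1 g; milk: 1102.5 g; honey: 18.0 fl oz; olive oil: 0.6 cup; water: 60.0 mL

Scaling factor: 54/36 = 3/2 = 1.5.
vegetable oil: (1 tbsp + 2 tsp = 5/3 tbsp) × 3/2 ÷ 16 tbsp/cup × 218 g/cup ≈ 34.1 g
milk: 1.5 pint × 3/2 × 2 cup/pint × 245 g/cup = 1102.5 g
honey: 12 fl oz × 3/2 = 18.0 fl oz
olive oil: 100 mL × 3/2 ÷ 240 mL/cup ≈ 0.6 cup
water: (2 tbsp + 2 tsp = 8/3 tbsp) × 3/2 × 15 mL/tbsp = 60.0 mL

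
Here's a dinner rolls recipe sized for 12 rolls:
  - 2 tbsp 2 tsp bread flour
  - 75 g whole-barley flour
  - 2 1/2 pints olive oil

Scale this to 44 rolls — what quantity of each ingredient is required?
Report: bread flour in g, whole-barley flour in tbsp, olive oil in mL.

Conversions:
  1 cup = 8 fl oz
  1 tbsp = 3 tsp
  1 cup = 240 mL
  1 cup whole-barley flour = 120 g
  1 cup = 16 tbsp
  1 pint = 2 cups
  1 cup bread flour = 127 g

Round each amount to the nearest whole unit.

Scaling factor: 44/12 = 11/3.
bread flour: (2 tbsp + 2 tsp = 8/3 tbsp) × 11/3 ÷ 16 tbsp/cup × 127 g/cup ≈ 78 g
whole-barley flour: 75 g × 11/3 ÷ 120 g/cup × 16 tbsp/cup ≈ 37 tbsp
olive oil: 2.5 pint × 11/3 × 2 cup/pint × 240 mL/cup = 4400 mL

bread flour: 78 g; whole-barley flour: 37 tbsp; olive oil: 4400 mL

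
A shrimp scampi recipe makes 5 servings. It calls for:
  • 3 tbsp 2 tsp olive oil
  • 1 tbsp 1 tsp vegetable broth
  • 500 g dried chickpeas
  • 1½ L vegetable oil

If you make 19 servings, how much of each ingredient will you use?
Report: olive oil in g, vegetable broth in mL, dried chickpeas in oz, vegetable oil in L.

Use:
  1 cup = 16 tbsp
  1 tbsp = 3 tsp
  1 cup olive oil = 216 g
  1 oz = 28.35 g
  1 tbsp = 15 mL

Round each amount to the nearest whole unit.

olive oil: 188 g; vegetable broth: 76 mL; dried chickpeas: 67 oz; vegetable oil: 6 L

Scaling factor: 19/5 = 3.8.
olive oil: (3 tbsp + 2 tsp = 11/3 tbsp) × 19/5 ÷ 16 tbsp/cup × 216 g/cup ≈ 188 g
vegetable broth: (1 tbsp + 1 tsp = 4/3 tbsp) × 19/5 × 15 mL/tbsp = 76 mL
dried chickpeas: 500 g × 19/5 ÷ 28.35 g/oz ≈ 67 oz
vegetable oil: 1.5 L × 19/5 ≈ 6 L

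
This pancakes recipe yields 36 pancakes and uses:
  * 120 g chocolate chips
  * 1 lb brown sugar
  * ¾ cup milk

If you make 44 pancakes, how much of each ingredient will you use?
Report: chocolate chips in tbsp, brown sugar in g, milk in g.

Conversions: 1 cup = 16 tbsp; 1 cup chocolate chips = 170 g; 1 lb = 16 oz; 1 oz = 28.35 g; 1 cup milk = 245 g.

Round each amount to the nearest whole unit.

chocolate chips: 14 tbsp; brown sugar: 554 g; milk: 225 g

Scaling factor: 44/36 = 11/9.
chocolate chips: 120 g × 11/9 ÷ 170 g/cup × 16 tbsp/cup ≈ 14 tbsp
brown sugar: 1 lb × 11/9 × 16 oz/lb × 28.35 g/oz ≈ 554 g
milk: 0.75 cup × 11/9 × 245 g/cup ≈ 225 g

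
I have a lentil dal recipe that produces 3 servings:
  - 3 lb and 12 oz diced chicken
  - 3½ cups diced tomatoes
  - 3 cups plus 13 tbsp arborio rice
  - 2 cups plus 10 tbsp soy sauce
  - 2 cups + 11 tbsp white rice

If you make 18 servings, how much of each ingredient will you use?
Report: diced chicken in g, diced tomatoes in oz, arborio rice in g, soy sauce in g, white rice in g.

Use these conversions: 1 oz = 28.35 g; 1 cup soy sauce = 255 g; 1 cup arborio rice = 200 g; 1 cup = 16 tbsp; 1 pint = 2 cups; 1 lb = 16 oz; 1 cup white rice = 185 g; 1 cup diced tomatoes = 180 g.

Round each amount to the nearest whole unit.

Scaling factor: 18/3 = 6.
diced chicken: (3 lb + 12 oz = 3.75 lb) × 6 × 16 oz/lb × 28.35 g/oz = 10206 g
diced tomatoes: 3.5 cup × 6 × 180 g/cup ÷ 28.35 g/oz ≈ 133 oz
arborio rice: (3 cup + 13 tbsp = 3.8125 cup) × 6 × 200 g/cup = 4575 g
soy sauce: (2 cup + 10 tbsp = 2.625 cup) × 6 × 255 g/cup ≈ 4016 g
white rice: (2 cup + 11 tbsp = 2.6875 cup) × 6 × 185 g/cup ≈ 2983 g

diced chicken: 10206 g; diced tomatoes: 133 oz; arborio rice: 4575 g; soy sauce: 4016 g; white rice: 2983 g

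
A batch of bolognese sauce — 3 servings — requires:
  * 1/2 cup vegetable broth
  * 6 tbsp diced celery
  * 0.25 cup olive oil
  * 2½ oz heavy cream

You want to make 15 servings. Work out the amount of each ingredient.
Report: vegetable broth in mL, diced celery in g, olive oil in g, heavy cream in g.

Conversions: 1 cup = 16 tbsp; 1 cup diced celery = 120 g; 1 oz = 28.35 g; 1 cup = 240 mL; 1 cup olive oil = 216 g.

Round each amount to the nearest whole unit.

vegetable broth: 600 mL; diced celery: 225 g; olive oil: 270 g; heavy cream: 354 g

Scaling factor: 15/3 = 5.
vegetable broth: 0.5 cup × 5 × 240 mL/cup = 600 mL
diced celery: 6 tbsp × 5 ÷ 16 tbsp/cup × 120 g/cup = 225 g
olive oil: 0.25 cup × 5 × 216 g/cup = 270 g
heavy cream: 2.5 oz × 5 × 28.35 g/oz ≈ 354 g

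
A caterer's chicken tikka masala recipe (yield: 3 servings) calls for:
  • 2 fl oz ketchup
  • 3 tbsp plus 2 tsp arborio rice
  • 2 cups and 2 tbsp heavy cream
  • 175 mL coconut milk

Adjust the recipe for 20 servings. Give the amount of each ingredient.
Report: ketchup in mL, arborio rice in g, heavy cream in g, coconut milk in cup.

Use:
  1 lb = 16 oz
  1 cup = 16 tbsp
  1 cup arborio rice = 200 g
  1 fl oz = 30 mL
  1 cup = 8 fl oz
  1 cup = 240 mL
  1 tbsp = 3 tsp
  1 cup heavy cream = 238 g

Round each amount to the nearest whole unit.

ketchup: 400 mL; arborio rice: 306 g; heavy cream: 3372 g; coconut milk: 5 cup

Scaling factor: 20/3.
ketchup: 2 fl oz × 20/3 × 30 mL/fl oz = 400 mL
arborio rice: (3 tbsp + 2 tsp = 11/3 tbsp) × 20/3 ÷ 16 tbsp/cup × 200 g/cup ≈ 306 g
heavy cream: (2 cup + 2 tbsp = 2.125 cup) × 20/3 × 238 g/cup ≈ 3372 g
coconut milk: 175 mL × 20/3 ÷ 240 mL/cup ≈ 5 cup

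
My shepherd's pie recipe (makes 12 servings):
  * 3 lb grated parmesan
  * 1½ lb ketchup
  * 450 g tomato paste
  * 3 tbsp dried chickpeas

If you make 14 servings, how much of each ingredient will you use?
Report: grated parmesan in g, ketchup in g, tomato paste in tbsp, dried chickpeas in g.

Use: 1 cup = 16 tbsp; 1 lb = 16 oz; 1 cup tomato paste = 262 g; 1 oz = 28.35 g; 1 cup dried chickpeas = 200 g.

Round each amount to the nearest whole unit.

grated parmesan: 1588 g; ketchup: 794 g; tomato paste: 32 tbsp; dried chickpeas: 44 g

Scaling factor: 14/12 = 7/6.
grated parmesan: 3 lb × 7/6 × 16 oz/lb × 28.35 g/oz ≈ 1588 g
ketchup: 1.5 lb × 7/6 × 16 oz/lb × 28.35 g/oz ≈ 794 g
tomato paste: 450 g × 7/6 ÷ 262 g/cup × 16 tbsp/cup ≈ 32 tbsp
dried chickpeas: 3 tbsp × 7/6 ÷ 16 tbsp/cup × 200 g/cup ≈ 44 g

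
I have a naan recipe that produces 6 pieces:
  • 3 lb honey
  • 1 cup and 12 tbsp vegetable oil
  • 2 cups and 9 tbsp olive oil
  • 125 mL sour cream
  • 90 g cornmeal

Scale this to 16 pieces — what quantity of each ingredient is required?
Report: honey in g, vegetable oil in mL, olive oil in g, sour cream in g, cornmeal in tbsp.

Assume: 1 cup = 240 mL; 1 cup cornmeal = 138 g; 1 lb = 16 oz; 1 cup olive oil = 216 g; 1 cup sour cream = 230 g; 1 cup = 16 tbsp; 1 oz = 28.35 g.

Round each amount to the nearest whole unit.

honey: 3629 g; vegetable oil: 1120 mL; olive oil: 1476 g; sour cream: 319 g; cornmeal: 28 tbsp

Scaling factor: 16/6 = 8/3.
honey: 3 lb × 8/3 × 16 oz/lb × 28.35 g/oz ≈ 3629 g
vegetable oil: (1 cup + 12 tbsp = 1.75 cup) × 8/3 × 240 mL/cup = 1120 mL
olive oil: (2 cup + 9 tbsp = 2.5625 cup) × 8/3 × 216 g/cup = 1476 g
sour cream: 125 mL × 8/3 ÷ 240 mL/cup × 230 g/cup ≈ 319 g
cornmeal: 90 g × 8/3 ÷ 138 g/cup × 16 tbsp/cup ≈ 28 tbsp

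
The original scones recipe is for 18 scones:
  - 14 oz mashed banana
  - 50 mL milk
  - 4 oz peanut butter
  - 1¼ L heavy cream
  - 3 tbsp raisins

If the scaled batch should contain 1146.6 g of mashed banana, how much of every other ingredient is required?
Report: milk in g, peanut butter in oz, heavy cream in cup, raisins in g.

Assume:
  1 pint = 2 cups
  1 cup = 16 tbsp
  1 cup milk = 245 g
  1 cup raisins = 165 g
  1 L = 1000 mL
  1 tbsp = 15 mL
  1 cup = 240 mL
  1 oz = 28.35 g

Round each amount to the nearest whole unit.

milk: 147 g; peanut butter: 12 oz; heavy cream: 15 cup; raisins: 89 g

The original recipe has 396.9 g of mashed banana, so the scaling factor is 1146.6 ÷ 396.9 = 26/9.
milk: 50 mL × 26/9 ÷ 240 mL/cup × 245 g/cup ≈ 147 g
peanut butter: 4 oz × 26/9 ≈ 12 oz
heavy cream: 1.25 L × 26/9 × 1000 mL/L ÷ 240 mL/cup ≈ 15 cup
raisins: 3 tbsp × 26/9 ÷ 16 tbsp/cup × 165 g/cup ≈ 89 g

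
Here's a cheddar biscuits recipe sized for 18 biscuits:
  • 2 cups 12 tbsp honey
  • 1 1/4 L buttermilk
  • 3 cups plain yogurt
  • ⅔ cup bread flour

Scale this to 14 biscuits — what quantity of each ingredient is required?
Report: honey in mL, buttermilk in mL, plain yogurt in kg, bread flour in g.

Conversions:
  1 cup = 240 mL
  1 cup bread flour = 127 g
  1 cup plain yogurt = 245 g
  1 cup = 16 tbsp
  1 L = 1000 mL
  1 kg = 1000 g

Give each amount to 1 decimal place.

Scaling factor: 14/18 = 7/9.
honey: (2 cup + 12 tbsp = 2.75 cup) × 7/9 × 240 mL/cup ≈ 513.3 mL
buttermilk: 1.25 L × 7/9 × 1000 mL/L ≈ 972.2 mL
plain yogurt: 3 cup × 7/9 × 245 g/cup ÷ 1000 g/kg ≈ 0.6 kg
bread flour: 2/3 cup × 7/9 × 127 g/cup ≈ 65.9 g

honey: 513.3 mL; buttermilk: 972.2 mL; plain yogurt: 0.6 kg; bread flour: 65.9 g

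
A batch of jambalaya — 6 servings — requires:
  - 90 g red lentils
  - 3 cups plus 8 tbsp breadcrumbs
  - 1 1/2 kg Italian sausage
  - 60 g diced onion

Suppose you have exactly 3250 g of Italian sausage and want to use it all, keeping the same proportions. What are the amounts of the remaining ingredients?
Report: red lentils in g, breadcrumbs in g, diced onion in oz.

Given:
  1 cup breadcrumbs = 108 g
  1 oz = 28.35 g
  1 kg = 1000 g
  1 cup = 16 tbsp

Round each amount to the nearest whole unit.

red lentils: 195 g; breadcrumbs: 819 g; diced onion: 5 oz

The original recipe has 1500 g of Italian sausage, so the scaling factor is 3250 ÷ 1500 = 13/6.
red lentils: 90 g × 13/6 = 195 g
breadcrumbs: (3 cup + 8 tbsp = 3.5 cup) × 13/6 × 108 g/cup = 819 g
diced onion: 60 g × 13/6 ÷ 28.35 g/oz ≈ 5 oz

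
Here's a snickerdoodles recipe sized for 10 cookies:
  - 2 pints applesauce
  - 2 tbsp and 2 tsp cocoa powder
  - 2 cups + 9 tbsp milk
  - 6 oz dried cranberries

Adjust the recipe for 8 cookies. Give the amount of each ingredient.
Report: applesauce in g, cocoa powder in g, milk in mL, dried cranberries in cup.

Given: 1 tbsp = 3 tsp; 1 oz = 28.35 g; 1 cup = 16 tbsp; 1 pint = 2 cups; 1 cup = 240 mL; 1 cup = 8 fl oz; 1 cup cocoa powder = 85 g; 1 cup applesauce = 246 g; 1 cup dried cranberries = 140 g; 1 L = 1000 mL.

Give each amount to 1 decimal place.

applesauce: 787.2 g; cocoa powder: 11.3 g; milk: 492.0 mL; dried cranberries: 1.0 cup

Scaling factor: 8/10 = 4/5 = 0.8.
applesauce: 2 pint × 4/5 × 2 cup/pint × 246 g/cup = 787.2 g
cocoa powder: (2 tbsp + 2 tsp = 8/3 tbsp) × 4/5 ÷ 16 tbsp/cup × 85 g/cup ≈ 11.3 g
milk: (2 cup + 9 tbsp = 2.5625 cup) × 4/5 × 240 mL/cup = 492.0 mL
dried cranberries: 6 oz × 4/5 × 28.35 g/oz ÷ 140 g/cup ≈ 1.0 cup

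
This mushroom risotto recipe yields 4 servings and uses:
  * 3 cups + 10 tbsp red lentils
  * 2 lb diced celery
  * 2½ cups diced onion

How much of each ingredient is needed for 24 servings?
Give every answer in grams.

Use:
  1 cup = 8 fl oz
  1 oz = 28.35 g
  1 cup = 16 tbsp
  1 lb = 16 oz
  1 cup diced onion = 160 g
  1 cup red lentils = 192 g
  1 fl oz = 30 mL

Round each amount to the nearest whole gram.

red lentils: 4176 g; diced celery: 5443 g; diced onion: 2400 g

Scaling factor: 24/4 = 6.
red lentils: (3 cup + 10 tbsp = 3.625 cup) × 6 × 192 g/cup = 4176 g
diced celery: 2 lb × 6 × 16 oz/lb × 28.35 g/oz ≈ 5443 g
diced onion: 2.5 cup × 6 × 160 g/cup = 2400 g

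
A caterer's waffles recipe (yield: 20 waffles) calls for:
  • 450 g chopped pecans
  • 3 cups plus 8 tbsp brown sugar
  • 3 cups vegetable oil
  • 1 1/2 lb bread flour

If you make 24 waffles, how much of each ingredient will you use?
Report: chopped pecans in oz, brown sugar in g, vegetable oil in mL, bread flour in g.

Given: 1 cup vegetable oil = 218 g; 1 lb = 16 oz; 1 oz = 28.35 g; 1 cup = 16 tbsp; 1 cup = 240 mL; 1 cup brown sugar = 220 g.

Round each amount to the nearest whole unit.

Scaling factor: 24/20 = 6/5 = 1.2.
chopped pecans: 450 g × 6/5 ÷ 28.35 g/oz ≈ 19 oz
brown sugar: (3 cup + 8 tbsp = 3.5 cup) × 6/5 × 220 g/cup = 924 g
vegetable oil: 3 cup × 6/5 × 240 mL/cup = 864 mL
bread flour: 1.5 lb × 6/5 × 16 oz/lb × 28.35 g/oz ≈ 816 g

chopped pecans: 19 oz; brown sugar: 924 g; vegetable oil: 864 mL; bread flour: 816 g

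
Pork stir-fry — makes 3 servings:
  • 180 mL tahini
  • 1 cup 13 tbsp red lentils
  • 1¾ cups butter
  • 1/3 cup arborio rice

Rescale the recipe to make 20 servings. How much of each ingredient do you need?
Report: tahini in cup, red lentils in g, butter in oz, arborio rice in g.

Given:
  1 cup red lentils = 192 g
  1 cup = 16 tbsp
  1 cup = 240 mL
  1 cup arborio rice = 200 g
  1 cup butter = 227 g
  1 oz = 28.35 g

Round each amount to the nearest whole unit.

Scaling factor: 20/3.
tahini: 180 mL × 20/3 ÷ 240 mL/cup = 5 cup
red lentils: (1 cup + 13 tbsp = 1.8125 cup) × 20/3 × 192 g/cup = 2320 g
butter: 1.75 cup × 20/3 × 227 g/cup ÷ 28.35 g/oz ≈ 93 oz
arborio rice: 1/3 cup × 20/3 × 200 g/cup ≈ 444 g

tahini: 5 cup; red lentils: 2320 g; butter: 93 oz; arborio rice: 444 g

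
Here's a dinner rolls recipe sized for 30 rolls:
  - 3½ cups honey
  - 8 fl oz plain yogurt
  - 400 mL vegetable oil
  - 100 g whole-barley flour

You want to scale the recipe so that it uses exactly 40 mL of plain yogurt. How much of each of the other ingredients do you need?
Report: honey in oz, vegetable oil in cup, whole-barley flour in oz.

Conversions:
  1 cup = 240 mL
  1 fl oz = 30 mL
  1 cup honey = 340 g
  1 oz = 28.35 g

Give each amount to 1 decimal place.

The original recipe has 240 mL of plain yogurt, so the scaling factor is 40 ÷ 240 = 1/6.
honey: 3.5 cup × 1/6 × 340 g/cup ÷ 28.35 g/oz ≈ 7.0 oz
vegetable oil: 400 mL × 1/6 ÷ 240 mL/cup ≈ 0.3 cup
whole-barley flour: 100 g × 1/6 ÷ 28.35 g/oz ≈ 0.6 oz

honey: 7.0 oz; vegetable oil: 0.3 cup; whole-barley flour: 0.6 oz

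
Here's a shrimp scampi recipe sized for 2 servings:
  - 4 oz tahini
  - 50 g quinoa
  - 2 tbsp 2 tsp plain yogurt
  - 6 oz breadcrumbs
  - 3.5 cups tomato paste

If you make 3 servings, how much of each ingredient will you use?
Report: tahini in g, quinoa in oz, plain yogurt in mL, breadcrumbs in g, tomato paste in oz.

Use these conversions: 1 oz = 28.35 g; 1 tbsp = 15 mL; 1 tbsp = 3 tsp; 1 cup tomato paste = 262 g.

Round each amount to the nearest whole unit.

tahini: 170 g; quinoa: 3 oz; plain yogurt: 60 mL; breadcrumbs: 255 g; tomato paste: 49 oz

Scaling factor: 3/2 = 1.5.
tahini: 4 oz × 3/2 × 28.35 g/oz ≈ 170 g
quinoa: 50 g × 3/2 ÷ 28.35 g/oz ≈ 3 oz
plain yogurt: (2 tbsp + 2 tsp = 8/3 tbsp) × 3/2 × 15 mL/tbsp = 60 mL
breadcrumbs: 6 oz × 3/2 × 28.35 g/oz ≈ 255 g
tomato paste: 3.5 cup × 3/2 × 262 g/cup ÷ 28.35 g/oz ≈ 49 oz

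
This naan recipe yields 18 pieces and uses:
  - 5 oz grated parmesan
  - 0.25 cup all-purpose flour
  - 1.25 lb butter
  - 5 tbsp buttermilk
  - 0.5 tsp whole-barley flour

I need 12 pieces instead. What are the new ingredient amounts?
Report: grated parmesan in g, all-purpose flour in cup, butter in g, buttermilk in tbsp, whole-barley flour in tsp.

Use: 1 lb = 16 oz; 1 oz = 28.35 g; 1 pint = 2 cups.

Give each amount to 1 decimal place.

grated parmesan: 94.5 g; all-purpose flour: 0.2 cup; butter: 378.0 g; buttermilk: 3.3 tbsp; whole-barley flour: 0.3 tsp

Scaling factor: 12/18 = 2/3.
grated parmesan: 5 oz × 2/3 × 28.35 g/oz = 94.5 g
all-purpose flour: 0.25 cup × 2/3 ≈ 0.2 cup
butter: 1.25 lb × 2/3 × 16 oz/lb × 28.35 g/oz = 378.0 g
buttermilk: 5 tbsp × 2/3 ≈ 3.3 tbsp
whole-barley flour: 0.5 tsp × 2/3 ≈ 0.3 tsp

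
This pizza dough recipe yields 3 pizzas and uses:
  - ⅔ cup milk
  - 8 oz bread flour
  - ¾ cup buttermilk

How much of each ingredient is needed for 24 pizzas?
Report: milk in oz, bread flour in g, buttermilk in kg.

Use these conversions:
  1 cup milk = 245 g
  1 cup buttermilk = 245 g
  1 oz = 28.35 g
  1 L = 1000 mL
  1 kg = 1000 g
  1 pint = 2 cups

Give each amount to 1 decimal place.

Scaling factor: 24/3 = 8.
milk: 2/3 cup × 8 × 245 g/cup ÷ 28.35 g/oz ≈ 46.1 oz
bread flour: 8 oz × 8 × 28.35 g/oz = 1814.4 g
buttermilk: 0.75 cup × 8 × 245 g/cup ÷ 1000 g/kg ≈ 1.5 kg

milk: 46.1 oz; bread flour: 1814.4 g; buttermilk: 1.5 kg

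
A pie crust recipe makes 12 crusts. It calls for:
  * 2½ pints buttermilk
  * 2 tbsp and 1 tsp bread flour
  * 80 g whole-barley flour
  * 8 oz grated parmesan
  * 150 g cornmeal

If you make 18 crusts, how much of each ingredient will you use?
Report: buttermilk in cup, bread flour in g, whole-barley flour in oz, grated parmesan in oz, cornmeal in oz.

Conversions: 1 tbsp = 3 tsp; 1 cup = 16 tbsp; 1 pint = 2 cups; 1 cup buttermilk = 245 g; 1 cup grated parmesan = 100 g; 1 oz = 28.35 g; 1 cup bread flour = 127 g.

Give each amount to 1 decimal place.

buttermilk: 7.5 cup; bread flour: 27.8 g; whole-barley flour: 4.2 oz; grated parmesan: 12.0 oz; cornmeal: 7.9 oz

Scaling factor: 18/12 = 3/2 = 1.5.
buttermilk: 2.5 pint × 3/2 × 2 cup/pint = 7.5 cup
bread flour: (2 tbsp + 1 tsp = 7/3 tbsp) × 3/2 ÷ 16 tbsp/cup × 127 g/cup ≈ 27.8 g
whole-barley flour: 80 g × 3/2 ÷ 28.35 g/oz ≈ 4.2 oz
grated parmesan: 8 oz × 3/2 = 12.0 oz
cornmeal: 150 g × 3/2 ÷ 28.35 g/oz ≈ 7.9 oz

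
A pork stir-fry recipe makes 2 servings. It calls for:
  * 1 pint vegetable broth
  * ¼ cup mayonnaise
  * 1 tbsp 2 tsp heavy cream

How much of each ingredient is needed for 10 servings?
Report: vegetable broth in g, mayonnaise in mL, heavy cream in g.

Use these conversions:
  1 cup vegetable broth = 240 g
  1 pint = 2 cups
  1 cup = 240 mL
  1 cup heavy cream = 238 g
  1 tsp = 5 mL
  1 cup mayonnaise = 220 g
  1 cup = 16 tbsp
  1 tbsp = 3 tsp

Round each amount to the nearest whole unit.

Scaling factor: 10/2 = 5.
vegetable broth: 1 pint × 5 × 2 cup/pint × 240 g/cup = 2400 g
mayonnaise: 0.25 cup × 5 × 240 mL/cup = 300 mL
heavy cream: (1 tbsp + 2 tsp = 5/3 tbsp) × 5 ÷ 16 tbsp/cup × 238 g/cup ≈ 124 g

vegetable broth: 2400 g; mayonnaise: 300 mL; heavy cream: 124 g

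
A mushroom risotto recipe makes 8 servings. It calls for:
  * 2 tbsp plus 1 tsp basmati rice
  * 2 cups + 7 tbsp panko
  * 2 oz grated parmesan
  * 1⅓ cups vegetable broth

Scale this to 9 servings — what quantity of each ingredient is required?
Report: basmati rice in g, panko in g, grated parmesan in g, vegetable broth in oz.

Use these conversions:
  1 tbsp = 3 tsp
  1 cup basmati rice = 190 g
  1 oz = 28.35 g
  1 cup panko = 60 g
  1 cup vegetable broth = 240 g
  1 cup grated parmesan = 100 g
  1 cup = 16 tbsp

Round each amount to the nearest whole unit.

basmati rice: 31 g; panko: 165 g; grated parmesan: 64 g; vegetable broth: 13 oz

Scaling factor: 9/8 = 1.125.
basmati rice: (2 tbsp + 1 tsp = 7/3 tbsp) × 9/8 ÷ 16 tbsp/cup × 190 g/cup ≈ 31 g
panko: (2 cup + 7 tbsp = 2.4375 cup) × 9/8 × 60 g/cup ≈ 165 g
grated parmesan: 2 oz × 9/8 × 28.35 g/oz ≈ 64 g
vegetable broth: 4/3 cup × 9/8 × 240 g/cup ÷ 28.35 g/oz ≈ 13 oz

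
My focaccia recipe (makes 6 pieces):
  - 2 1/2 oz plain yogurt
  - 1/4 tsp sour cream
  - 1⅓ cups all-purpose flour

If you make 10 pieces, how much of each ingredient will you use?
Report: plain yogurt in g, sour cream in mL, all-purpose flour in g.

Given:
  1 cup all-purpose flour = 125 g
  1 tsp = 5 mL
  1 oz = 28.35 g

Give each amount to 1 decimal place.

plain yogurt: 118.1 g; sour cream: 2.1 mL; all-purpose flour: 277.8 g

Scaling factor: 10/6 = 5/3.
plain yogurt: 2.5 oz × 5/3 × 28.35 g/oz ≈ 118.1 g
sour cream: 0.25 tsp × 5/3 × 5 mL/tsp ≈ 2.1 mL
all-purpose flour: 4/3 cup × 5/3 × 125 g/cup ≈ 277.8 g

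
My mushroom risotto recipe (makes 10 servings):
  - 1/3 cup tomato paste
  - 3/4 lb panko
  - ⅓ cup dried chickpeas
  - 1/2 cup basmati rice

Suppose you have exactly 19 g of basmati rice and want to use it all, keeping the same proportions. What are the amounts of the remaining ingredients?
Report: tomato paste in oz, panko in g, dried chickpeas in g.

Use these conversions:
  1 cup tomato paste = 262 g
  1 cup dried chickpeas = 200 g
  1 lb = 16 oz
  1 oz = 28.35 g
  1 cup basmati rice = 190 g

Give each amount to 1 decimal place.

The original recipe has 95 g of basmati rice, so the scaling factor is 19 ÷ 95 = 1/5 = 0.2.
tomato paste: 1/3 cup × 1/5 × 262 g/cup ÷ 28.35 g/oz ≈ 0.6 oz
panko: 0.75 lb × 1/5 × 16 oz/lb × 28.35 g/oz ≈ 68.0 g
dried chickpeas: 1/3 cup × 1/5 × 200 g/cup ≈ 13.3 g

tomato paste: 0.6 oz; panko: 68.0 g; dried chickpeas: 13.3 g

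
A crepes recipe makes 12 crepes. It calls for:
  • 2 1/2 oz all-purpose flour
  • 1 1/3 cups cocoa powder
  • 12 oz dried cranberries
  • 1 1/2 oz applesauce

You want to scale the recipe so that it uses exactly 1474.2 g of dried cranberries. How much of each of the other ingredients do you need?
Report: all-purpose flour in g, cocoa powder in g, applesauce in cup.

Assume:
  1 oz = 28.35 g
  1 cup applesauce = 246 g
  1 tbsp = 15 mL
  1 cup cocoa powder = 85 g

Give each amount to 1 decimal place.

all-purpose flour: 307.1 g; cocoa powder: 491.1 g; applesauce: 0.7 cup

The original recipe has 340.2 g of dried cranberries, so the scaling factor is 1474.2 ÷ 340.2 = 13/3.
all-purpose flour: 2.5 oz × 13/3 × 28.35 g/oz ≈ 307.1 g
cocoa powder: 4/3 cup × 13/3 × 85 g/cup ≈ 491.1 g
applesauce: 1.5 oz × 13/3 × 28.35 g/oz ÷ 246 g/cup ≈ 0.7 cup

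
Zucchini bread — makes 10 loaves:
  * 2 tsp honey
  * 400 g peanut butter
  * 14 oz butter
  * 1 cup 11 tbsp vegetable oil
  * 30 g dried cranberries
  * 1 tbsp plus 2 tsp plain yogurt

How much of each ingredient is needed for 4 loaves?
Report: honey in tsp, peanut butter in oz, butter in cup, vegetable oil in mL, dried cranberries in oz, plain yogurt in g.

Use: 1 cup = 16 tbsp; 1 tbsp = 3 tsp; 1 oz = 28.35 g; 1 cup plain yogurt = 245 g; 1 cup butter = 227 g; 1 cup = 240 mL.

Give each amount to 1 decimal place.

Scaling factor: 4/10 = 2/5 = 0.4.
honey: 2 tsp × 2/5 = 0.8 tsp
peanut butter: 400 g × 2/5 ÷ 28.35 g/oz ≈ 5.6 oz
butter: 14 oz × 2/5 × 28.35 g/oz ÷ 227 g/cup ≈ 0.7 cup
vegetable oil: (1 cup + 11 tbsp = 1.6875 cup) × 2/5 × 240 mL/cup = 162.0 mL
dried cranberries: 30 g × 2/5 ÷ 28.35 g/oz ≈ 0.4 oz
plain yogurt: (1 tbsp + 2 tsp = 5/3 tbsp) × 2/5 ÷ 16 tbsp/cup × 245 g/cup ≈ 10.2 g

honey: 0.8 tsp; peanut butter: 5.6 oz; butter: 0.7 cup; vegetable oil: 162.0 mL; dried cranberries: 0.4 oz; plain yogurt: 10.2 g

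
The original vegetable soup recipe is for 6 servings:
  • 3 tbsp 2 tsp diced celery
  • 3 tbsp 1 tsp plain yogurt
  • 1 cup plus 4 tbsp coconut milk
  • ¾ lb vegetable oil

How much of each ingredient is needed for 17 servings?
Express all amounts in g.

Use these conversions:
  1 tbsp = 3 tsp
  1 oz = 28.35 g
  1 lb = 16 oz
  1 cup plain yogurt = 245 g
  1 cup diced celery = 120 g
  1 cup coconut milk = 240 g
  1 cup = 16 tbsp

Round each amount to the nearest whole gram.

diced celery: 78 g; plain yogurt: 145 g; coconut milk: 850 g; vegetable oil: 964 g

Scaling factor: 17/6.
diced celery: (3 tbsp + 2 tsp = 11/3 tbsp) × 17/6 ÷ 16 tbsp/cup × 120 g/cup ≈ 78 g
plain yogurt: (3 tbsp + 1 tsp = 10/3 tbsp) × 17/6 ÷ 16 tbsp/cup × 245 g/cup ≈ 145 g
coconut milk: (1 cup + 4 tbsp = 1.25 cup) × 17/6 × 240 g/cup = 850 g
vegetable oil: 0.75 lb × 17/6 × 16 oz/lb × 28.35 g/oz ≈ 964 g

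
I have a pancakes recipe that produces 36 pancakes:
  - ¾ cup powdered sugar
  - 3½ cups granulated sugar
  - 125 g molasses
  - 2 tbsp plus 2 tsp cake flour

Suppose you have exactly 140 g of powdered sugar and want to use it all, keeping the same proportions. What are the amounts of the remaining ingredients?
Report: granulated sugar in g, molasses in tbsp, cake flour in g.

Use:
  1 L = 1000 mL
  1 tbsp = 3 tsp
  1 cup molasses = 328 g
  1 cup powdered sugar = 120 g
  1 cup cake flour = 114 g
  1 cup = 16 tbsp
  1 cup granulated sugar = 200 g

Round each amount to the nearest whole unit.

The original recipe has 90 g of powdered sugar, so the scaling factor is 140 ÷ 90 = 14/9.
granulated sugar: 3.5 cup × 14/9 × 200 g/cup ≈ 1089 g
molasses: 125 g × 14/9 ÷ 328 g/cup × 16 tbsp/cup ≈ 9 tbsp
cake flour: (2 tbsp + 2 tsp = 8/3 tbsp) × 14/9 ÷ 16 tbsp/cup × 114 g/cup ≈ 30 g

granulated sugar: 1089 g; molasses: 9 tbsp; cake flour: 30 g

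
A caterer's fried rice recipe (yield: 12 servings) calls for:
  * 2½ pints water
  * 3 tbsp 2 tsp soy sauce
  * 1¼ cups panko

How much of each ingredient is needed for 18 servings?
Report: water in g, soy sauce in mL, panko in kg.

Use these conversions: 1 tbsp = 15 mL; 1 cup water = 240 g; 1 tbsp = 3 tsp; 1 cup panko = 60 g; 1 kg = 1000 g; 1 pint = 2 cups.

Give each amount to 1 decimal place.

water: 1800.0 g; soy sauce: 82.5 mL; panko: 0.1 kg

Scaling factor: 18/12 = 3/2 = 1.5.
water: 2.5 pint × 3/2 × 2 cup/pint × 240 g/cup = 1800.0 g
soy sauce: (3 tbsp + 2 tsp = 11/3 tbsp) × 3/2 × 15 mL/tbsp = 82.5 mL
panko: 1.25 cup × 3/2 × 60 g/cup ÷ 1000 g/kg ≈ 0.1 kg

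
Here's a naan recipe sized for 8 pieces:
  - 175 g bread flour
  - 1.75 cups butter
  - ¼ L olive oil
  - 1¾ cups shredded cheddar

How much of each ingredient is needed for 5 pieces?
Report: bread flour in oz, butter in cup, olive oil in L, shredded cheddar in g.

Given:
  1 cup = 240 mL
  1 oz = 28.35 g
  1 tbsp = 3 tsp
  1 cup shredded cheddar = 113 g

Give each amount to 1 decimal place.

Scaling factor: 5/8 = 0.625.
bread flour: 175 g × 5/8 ÷ 28.35 g/oz ≈ 3.9 oz
butter: 1.75 cup × 5/8 ≈ 1.1 cup
olive oil: 0.25 L × 5/8 ≈ 0.2 L
shredded cheddar: 1.75 cup × 5/8 × 113 g/cup ≈ 123.6 g

bread flour: 3.9 oz; butter: 1.1 cup; olive oil: 0.2 L; shredded cheddar: 123.6 g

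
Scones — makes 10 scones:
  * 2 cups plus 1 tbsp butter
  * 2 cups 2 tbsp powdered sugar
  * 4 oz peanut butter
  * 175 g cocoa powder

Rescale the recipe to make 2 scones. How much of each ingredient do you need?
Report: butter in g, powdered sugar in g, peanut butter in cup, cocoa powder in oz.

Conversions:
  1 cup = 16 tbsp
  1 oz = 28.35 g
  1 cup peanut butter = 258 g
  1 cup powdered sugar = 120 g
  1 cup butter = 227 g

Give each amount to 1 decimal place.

Scaling factor: 2/10 = 1/5 = 0.2.
butter: (2 cup + 1 tbsp = 2.0625 cup) × 1/5 × 227 g/cup ≈ 93.6 g
powdered sugar: (2 cup + 2 tbsp = 2.125 cup) × 1/5 × 120 g/cup = 51.0 g
peanut butter: 4 oz × 1/5 × 28.35 g/oz ÷ 258 g/cup ≈ 0.1 cup
cocoa powder: 175 g × 1/5 ÷ 28.35 g/oz ≈ 1.2 oz

butter: 93.6 g; powdered sugar: 51.0 g; peanut butter: 0.1 cup; cocoa powder: 1.2 oz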